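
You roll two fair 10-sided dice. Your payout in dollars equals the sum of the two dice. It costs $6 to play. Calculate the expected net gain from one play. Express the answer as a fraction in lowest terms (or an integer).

$5

Distribution of the sum of the two dice: 2 w.p. 1/100, 3 w.p. 1/50, 4 w.p. 3/100, 5 w.p. 1/25, 6 w.p. 1/20, 7 w.p. 3/50, …
E[payout] = (1/100)·2 + (1/50)·3 + (3/100)·4 + (1/25)·5 + (1/20)·6 + (3/50)·7 + (7/100)·8 + (2/25)·9 + (9/100)·10 + (1/10)·11 + (9/100)·12 + (2/25)·13 + (7/100)·14 + (3/50)·15 + (1/20)·16 + (1/25)·17 + (3/100)·18 + (1/50)·19 + (1/100)·20 = 11
Expected profit = 11 − 6 = 5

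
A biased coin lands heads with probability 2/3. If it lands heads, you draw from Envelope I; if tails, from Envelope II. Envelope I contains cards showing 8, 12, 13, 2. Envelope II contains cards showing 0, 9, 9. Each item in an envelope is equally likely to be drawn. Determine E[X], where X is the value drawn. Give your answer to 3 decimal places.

E[X | Envelope I] = (8 + 12 + 13 + 2)/4 = 35/4
E[X | Envelope II] = (0 + 9 + 9)/3 = 6
E[X] = (2/3)·35/4 + (1/3)·6 = 47/6 ≈ 7.833

7.833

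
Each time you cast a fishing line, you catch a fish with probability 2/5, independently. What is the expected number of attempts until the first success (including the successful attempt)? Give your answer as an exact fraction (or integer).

For a geometric distribution, E[trials] = 1/p = 1/(2/5) = 5/2.

5/2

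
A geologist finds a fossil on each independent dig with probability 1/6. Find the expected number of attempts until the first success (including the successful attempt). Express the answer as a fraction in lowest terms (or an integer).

6

For a geometric distribution, E[trials] = 1/p = 1/(1/6) = 6.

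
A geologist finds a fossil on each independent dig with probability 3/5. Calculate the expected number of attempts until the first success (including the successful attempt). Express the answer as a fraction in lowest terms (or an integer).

For a geometric distribution, E[trials] = 1/p = 1/(3/5) = 5/3.

5/3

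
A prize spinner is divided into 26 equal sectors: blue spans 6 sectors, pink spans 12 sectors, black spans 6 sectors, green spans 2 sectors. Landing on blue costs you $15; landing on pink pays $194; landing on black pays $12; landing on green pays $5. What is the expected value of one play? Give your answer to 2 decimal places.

E[payout] = (6/26)·(-15) + (12/26)·194 + (6/26)·12 + (2/26)·5 = 1160/13
≈ $89.23

$89.23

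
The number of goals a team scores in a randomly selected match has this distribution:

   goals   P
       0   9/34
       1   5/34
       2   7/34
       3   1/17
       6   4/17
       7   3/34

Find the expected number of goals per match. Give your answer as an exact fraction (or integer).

47/17

E[X] = (9/34)·0 + (5/34)·1 + (7/34)·2 + (1/17)·3 + (4/17)·6 + (3/34)·7
     = 47/17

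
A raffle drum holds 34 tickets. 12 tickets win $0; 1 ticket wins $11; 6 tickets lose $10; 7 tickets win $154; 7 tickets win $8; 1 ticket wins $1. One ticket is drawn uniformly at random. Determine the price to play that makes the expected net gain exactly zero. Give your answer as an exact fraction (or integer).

543/17 dollars

E[payout] = (12/34)·0 + (1/34)·11 + (6/34)·(-10) + (7/34)·154 + (7/34)·8 + (1/34)·1 = 543/17
Fair fee = E[payout] = 543/17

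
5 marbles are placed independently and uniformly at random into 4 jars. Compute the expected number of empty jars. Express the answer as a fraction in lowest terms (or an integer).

Let Xⱼ=1 if jar j is empty. P(Xⱼ=1) = ((4-1)/4)^5 = 243/1024.
By linearity, E[#empty] = 4·243/1024 = 243/256.

243/256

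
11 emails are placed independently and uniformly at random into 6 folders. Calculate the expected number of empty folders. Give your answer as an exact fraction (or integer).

48828125/60466176

Let Xⱼ=1 if folder j is empty. P(Xⱼ=1) = ((6-1)/6)^11 = 48828125/362797056.
By linearity, E[#empty] = 6·48828125/362797056 = 48828125/60466176.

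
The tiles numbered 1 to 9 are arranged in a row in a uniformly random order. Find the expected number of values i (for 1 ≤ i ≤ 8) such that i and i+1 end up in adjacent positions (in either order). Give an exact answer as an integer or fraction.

For each i ∈ {1,…,8}, let Xᵢ = 1 if i and i+1 are adjacent. P(Xᵢ=1) = 2·(9−1)!/9! = 2/9.
By linearity, E[ΣXᵢ] = (8)·(2/9) = 16/9.

16/9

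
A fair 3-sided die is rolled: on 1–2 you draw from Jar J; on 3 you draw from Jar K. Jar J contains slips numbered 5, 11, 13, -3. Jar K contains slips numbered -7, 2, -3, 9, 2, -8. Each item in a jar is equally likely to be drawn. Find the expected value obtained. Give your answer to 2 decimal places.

E[X | Jar J] = (5 + 11 + 13 − 3)/4 = 13/2
E[X | Jar K] = (-7 + 2 − 3 + 9 + 2 − 8)/6 = -5/6
E[X] = (2/3)·13/2 + (1/3)·(-5/6) = 73/18 ≈ 4.06

4.06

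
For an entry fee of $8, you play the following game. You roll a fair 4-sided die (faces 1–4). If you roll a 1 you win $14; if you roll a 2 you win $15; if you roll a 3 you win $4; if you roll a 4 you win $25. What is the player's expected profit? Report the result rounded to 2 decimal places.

E[payout] = (1/4)·4 + (1/4)·14 + (1/4)·15 + (1/4)·25 = 29/2
Expected profit = 29/2 − 8 = 13/2 ≈ $6.50

$6.50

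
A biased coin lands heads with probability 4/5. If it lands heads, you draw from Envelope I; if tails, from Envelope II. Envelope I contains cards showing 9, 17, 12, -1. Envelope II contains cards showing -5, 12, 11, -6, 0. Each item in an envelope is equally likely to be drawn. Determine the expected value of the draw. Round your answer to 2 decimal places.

E[X | Envelope I] = (9 + 17 + 12 − 1)/4 = 37/4
E[X | Envelope II] = (-5 + 12 + 11 − 6 + 0)/5 = 12/5
E[X] = (4/5)·37/4 + (1/5)·12/5 = 197/25 ≈ 7.88

7.88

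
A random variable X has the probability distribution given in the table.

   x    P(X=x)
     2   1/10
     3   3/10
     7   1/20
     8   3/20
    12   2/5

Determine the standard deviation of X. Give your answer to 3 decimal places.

4.153

E[X] = 149/20, E[X²] = 291/4
Var(X) = E[X²] − (E[X])² = 291/4 − 22201/400 = 6899/400
SD(X) = √(6899/400) ≈ 4.153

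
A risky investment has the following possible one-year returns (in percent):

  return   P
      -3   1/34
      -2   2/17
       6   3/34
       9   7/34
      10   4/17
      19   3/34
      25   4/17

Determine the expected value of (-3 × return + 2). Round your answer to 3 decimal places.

-33.912

E[-3x+2] = (1/34)·11 + (2/17)·8 + (3/34)·(-16) + (7/34)·(-25) + (4/17)·(-28) + (3/34)·(-55) + (4/17)·(-73)
     = -1153/34 ≈ -33.912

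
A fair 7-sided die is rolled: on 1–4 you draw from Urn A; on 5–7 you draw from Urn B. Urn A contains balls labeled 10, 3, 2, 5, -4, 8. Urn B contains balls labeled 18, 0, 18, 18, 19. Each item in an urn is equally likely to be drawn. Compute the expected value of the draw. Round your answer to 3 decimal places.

8.543

E[X | Urn A] = (10 + 3 + 2 + 5 − 4 + 8)/6 = 4
E[X | Urn B] = (18 + 0 + 18 + 18 + 19)/5 = 73/5
E[X] = (4/7)·4 + (3/7)·73/5 = 299/35 ≈ 8.543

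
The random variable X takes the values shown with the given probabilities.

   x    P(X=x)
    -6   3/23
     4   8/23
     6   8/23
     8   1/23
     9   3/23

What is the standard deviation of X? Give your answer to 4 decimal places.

4.2830

E[X] = 97/23, E[X²] = 831/23
Var(X) = E[X²] − (E[X])² = 831/23 − 9409/529 = 9704/529
SD(X) = √(9704/529) ≈ 4.2830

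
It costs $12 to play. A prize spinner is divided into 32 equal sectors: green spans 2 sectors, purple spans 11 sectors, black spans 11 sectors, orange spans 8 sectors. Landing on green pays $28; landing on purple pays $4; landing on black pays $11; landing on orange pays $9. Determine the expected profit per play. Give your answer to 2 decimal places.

E[payout] = (2/32)·28 + (11/32)·4 + (11/32)·11 + (8/32)·9 = 293/32
Expected profit = 293/32 − 12 = -91/32 ≈ -$2.84

-$2.84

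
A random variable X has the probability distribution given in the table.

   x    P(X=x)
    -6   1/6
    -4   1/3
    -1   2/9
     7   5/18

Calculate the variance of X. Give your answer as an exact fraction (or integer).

8033/324

E[X] = (1/6)·(-6) + (1/3)·(-4) + (2/9)·(-1) + (5/18)·7 = -11/18
E[X²] = (1/6)·36 + (1/3)·16 + (2/9)·1 + (5/18)·49 = 151/6
Var(X) = 151/6 − (-11/18)² = 8033/324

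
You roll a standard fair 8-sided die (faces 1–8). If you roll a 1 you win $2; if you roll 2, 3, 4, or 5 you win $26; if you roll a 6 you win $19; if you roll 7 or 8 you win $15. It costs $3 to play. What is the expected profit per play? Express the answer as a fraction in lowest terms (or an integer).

131/8 dollars

E[payout] = (1/8)·2 + (1/4)·15 + (1/8)·19 + (1/2)·26 = 155/8
Expected profit = 155/8 − 3 = 131/8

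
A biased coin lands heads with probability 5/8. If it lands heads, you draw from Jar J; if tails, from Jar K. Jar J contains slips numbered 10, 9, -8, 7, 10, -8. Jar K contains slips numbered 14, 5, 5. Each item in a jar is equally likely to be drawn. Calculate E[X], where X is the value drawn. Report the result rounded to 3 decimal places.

5.083

E[X | Jar J] = (10 + 9 − 8 + 7 + 10 − 8)/6 = 10/3
E[X | Jar K] = (14 + 5 + 5)/3 = 8
E[X] = (5/8)·10/3 + (3/8)·8 = 61/12 ≈ 5.083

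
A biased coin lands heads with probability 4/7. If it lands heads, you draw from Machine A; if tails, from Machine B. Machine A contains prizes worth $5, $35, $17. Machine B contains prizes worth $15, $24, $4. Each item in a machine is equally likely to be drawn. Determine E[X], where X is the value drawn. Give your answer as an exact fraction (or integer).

E[X | Machine A] = (5 + 35 + 17)/3 = 19
E[X | Machine B] = (15 + 24 + 4)/3 = 43/3
E[X] = (4/7)·19 + (3/7)·43/3 = 17

$17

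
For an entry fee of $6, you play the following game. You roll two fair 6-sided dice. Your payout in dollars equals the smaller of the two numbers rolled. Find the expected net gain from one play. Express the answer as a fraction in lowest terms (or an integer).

-125/36 dollars

Distribution of the smaller of the two numbers rolled: 1 w.p. 11/36, 2 w.p. 1/4, 3 w.p. 7/36, 4 w.p. 5/36, 5 w.p. 1/12, 6 w.p. 1/36
E[payout] = (11/36)·1 + (1/4)·2 + (7/36)·3 + (5/36)·4 + (1/12)·5 + (1/36)·6 = 91/36
Expected profit = 91/36 − 6 = -125/36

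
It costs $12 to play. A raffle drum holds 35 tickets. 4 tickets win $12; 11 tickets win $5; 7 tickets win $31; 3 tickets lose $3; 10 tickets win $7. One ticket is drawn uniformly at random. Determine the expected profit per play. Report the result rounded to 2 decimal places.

E[payout] = (4/35)·12 + (11/35)·5 + (7/35)·31 + (3/35)·(-3) + (10/35)·7 = 381/35
Expected profit = 381/35 − 12 = -39/35 ≈ -$1.11

-$1.11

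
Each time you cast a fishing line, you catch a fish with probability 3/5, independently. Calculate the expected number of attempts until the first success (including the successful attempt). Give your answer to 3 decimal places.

For a geometric distribution, E[trials] = 1/p = 1/(3/5) = 5/3.
≈ 1.667

1.667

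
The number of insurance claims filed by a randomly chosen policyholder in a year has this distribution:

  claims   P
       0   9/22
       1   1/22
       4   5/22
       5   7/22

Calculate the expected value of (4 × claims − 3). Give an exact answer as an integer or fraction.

79/11

E[4x-3] = (9/22)·(-3) + (1/22)·1 + (5/22)·13 + (7/22)·17
     = 79/11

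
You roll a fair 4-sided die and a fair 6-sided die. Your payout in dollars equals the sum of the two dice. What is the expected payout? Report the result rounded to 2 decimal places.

Distribution of the sum of the two dice: 2 w.p. 1/24, 3 w.p. 1/12, 4 w.p. 1/8, 5 w.p. 1/6, 6 w.p. 1/6, 7 w.p. 1/6, …
E[payout] = (1/24)·2 + (1/12)·3 + (1/8)·4 + (1/6)·5 + (1/6)·6 + (1/6)·7 + (1/8)·8 + (1/12)·9 + (1/24)·10 = 6
≈ $6.00

$6.00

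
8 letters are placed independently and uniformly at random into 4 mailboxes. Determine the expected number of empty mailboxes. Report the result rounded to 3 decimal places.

Let Xⱼ=1 if mailbox j is empty. P(Xⱼ=1) = ((4-1)/4)^8 = 6561/65536.
By linearity, E[#empty] = 4·6561/65536 = 6561/16384.
≈ 0.400

0.400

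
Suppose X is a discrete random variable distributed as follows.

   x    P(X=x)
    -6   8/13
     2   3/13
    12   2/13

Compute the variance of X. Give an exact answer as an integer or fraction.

7320/169

E[X] = (8/13)·(-6) + (3/13)·2 + (2/13)·12 = -18/13
E[X²] = (8/13)·36 + (3/13)·4 + (2/13)·144 = 588/13
Var(X) = 588/13 − (-18/13)² = 7320/169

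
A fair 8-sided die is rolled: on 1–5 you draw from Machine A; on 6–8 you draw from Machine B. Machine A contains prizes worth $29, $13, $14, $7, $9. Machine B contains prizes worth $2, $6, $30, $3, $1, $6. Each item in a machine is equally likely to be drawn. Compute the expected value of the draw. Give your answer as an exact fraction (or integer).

$12

E[X | Machine A] = (29 + 13 + 14 + 7 + 9)/5 = 72/5
E[X | Machine B] = (2 + 6 + 30 + 3 + 1 + 6)/6 = 8
E[X] = (5/8)·72/5 + (3/8)·8 = 12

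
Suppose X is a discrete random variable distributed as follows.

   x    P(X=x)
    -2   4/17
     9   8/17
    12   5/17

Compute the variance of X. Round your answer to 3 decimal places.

E[X] = (4/17)·(-2) + (8/17)·9 + (5/17)·12 = 124/17
E[X²] = (4/17)·4 + (8/17)·81 + (5/17)·144 = 1384/17
Var(X) = 1384/17 − (124/17)² = 8152/289 ≈ 28.208

28.208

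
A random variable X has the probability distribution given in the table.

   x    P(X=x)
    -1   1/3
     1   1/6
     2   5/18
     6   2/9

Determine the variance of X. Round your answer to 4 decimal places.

6.6451

E[X] = (1/3)·(-1) + (1/6)·1 + (5/18)·2 + (2/9)·6 = 31/18
E[X²] = (1/3)·1 + (1/6)·1 + (5/18)·4 + (2/9)·36 = 173/18
Var(X) = 173/18 − (31/18)² = 2153/324 ≈ 6.6451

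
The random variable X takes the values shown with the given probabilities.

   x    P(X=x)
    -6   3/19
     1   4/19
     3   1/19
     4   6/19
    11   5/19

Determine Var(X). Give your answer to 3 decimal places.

E[X] = (3/19)·(-6) + (4/19)·1 + (1/19)·3 + (6/19)·4 + (5/19)·11 = 68/19
E[X²] = (3/19)·36 + (4/19)·1 + (1/19)·9 + (6/19)·16 + (5/19)·121 = 822/19
Var(X) = 822/19 − (68/19)² = 10994/361 ≈ 30.454

30.454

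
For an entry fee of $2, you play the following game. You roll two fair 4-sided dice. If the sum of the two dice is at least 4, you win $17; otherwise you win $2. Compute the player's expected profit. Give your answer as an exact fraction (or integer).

195/16 dollars

E[payout] = (3/16)·2 + (13/16)·17 = 227/16
Expected profit = 227/16 − 2 = 195/16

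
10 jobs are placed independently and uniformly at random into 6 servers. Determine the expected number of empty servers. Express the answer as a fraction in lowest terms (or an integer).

Let Xⱼ=1 if server j is empty. P(Xⱼ=1) = ((6-1)/6)^10 = 9765625/60466176.
By linearity, E[#empty] = 6·9765625/60466176 = 9765625/10077696.

9765625/10077696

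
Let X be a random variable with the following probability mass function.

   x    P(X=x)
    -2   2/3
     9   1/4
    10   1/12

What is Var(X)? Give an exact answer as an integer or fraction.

451/16

E[X] = (2/3)·(-2) + (1/4)·9 + (1/12)·10 = 7/4
E[X²] = (2/3)·4 + (1/4)·81 + (1/12)·100 = 125/4
Var(X) = 125/4 − (7/4)² = 451/16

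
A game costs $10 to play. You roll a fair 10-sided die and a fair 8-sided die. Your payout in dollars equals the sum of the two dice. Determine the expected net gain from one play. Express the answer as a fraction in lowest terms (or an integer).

$0

Distribution of the sum of the two dice: 2 w.p. 1/80, 3 w.p. 1/40, 4 w.p. 3/80, 5 w.p. 1/20, 6 w.p. 1/16, 7 w.p. 3/40, …
E[payout] = (1/80)·2 + (1/40)·3 + (3/80)·4 + (1/20)·5 + (1/16)·6 + (3/40)·7 + (7/80)·8 + (1/10)·9 + (1/10)·10 + (1/10)·11 + (7/80)·12 + (3/40)·13 + (1/16)·14 + (1/20)·15 + (3/80)·16 + (1/40)·17 + (1/80)·18 = 10
Expected profit = 10 − 10 = 0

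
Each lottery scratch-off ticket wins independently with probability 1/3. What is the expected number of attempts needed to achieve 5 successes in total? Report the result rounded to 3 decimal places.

By linearity (sum of 5 independent geometric waits), E[trials] = 5/p = 5/(1/3) = 15.
≈ 15.000

15.000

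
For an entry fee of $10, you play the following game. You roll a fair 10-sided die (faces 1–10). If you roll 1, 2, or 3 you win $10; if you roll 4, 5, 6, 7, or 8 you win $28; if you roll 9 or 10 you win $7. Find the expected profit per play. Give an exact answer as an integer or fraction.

E[payout] = (1/5)·7 + (3/10)·10 + (1/2)·28 = 92/5
Expected profit = 92/5 − 10 = 42/5

42/5 dollars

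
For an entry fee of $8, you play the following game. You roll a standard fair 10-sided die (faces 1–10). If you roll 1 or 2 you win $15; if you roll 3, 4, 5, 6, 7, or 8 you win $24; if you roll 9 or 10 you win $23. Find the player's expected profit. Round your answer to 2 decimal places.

$14.00

E[payout] = (1/5)·15 + (1/5)·23 + (3/5)·24 = 22
Expected profit = 22 − 8 = 14 ≈ $14.00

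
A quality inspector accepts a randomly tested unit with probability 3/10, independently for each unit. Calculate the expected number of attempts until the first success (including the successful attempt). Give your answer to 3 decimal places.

3.333

For a geometric distribution, E[trials] = 1/p = 1/(3/10) = 10/3.
≈ 3.333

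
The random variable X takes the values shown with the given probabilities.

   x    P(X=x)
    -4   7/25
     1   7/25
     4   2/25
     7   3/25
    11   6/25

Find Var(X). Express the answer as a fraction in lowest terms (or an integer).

20124/625

E[X] = (7/25)·(-4) + (7/25)·1 + (2/25)·4 + (3/25)·7 + (6/25)·11 = 74/25
E[X²] = (7/25)·16 + (7/25)·1 + (2/25)·16 + (3/25)·49 + (6/25)·121 = 1024/25
Var(X) = 1024/25 − (74/25)² = 20124/625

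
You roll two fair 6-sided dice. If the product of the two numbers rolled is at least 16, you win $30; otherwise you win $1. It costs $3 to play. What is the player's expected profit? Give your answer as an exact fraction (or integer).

E[payout] = (25/36)·1 + (11/36)·30 = 355/36
Expected profit = 355/36 − 3 = 247/36

247/36 dollars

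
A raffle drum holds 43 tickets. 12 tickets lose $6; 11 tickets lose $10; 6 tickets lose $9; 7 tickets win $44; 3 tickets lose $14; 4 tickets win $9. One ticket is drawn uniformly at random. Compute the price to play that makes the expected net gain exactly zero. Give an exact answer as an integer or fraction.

E[payout] = (12/43)·(-6) + (11/43)·(-10) + (6/43)·(-9) + (7/43)·44 + (3/43)·(-14) + (4/43)·9 = 66/43
Fair fee = E[payout] = 66/43

66/43 dollars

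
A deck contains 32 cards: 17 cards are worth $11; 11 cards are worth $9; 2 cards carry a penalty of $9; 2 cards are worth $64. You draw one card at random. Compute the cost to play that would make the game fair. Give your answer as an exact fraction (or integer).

E[payout] = (17/32)·11 + (11/32)·9 + (2/32)·(-9) + (2/32)·64 = 99/8
Fair fee = E[payout] = 99/8

99/8 dollars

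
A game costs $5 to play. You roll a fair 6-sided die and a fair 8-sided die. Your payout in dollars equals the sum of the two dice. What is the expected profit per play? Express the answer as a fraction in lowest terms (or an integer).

$3

Distribution of the sum of the two dice: 2 w.p. 1/48, 3 w.p. 1/24, 4 w.p. 1/16, 5 w.p. 1/12, 6 w.p. 5/48, 7 w.p. 1/8, …
E[payout] = (1/48)·2 + (1/24)·3 + (1/16)·4 + (1/12)·5 + (5/48)·6 + (1/8)·7 + (1/8)·8 + (1/8)·9 + (5/48)·10 + (1/12)·11 + (1/16)·12 + (1/24)·13 + (1/48)·14 = 8
Expected profit = 8 − 5 = 3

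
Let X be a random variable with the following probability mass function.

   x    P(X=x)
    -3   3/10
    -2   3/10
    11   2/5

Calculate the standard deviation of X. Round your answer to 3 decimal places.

6.625

E[X] = 29/10, E[X²] = 523/10
Var(X) = E[X²] − (E[X])² = 523/10 − 841/100 = 4389/100
SD(X) = √(4389/100) ≈ 6.625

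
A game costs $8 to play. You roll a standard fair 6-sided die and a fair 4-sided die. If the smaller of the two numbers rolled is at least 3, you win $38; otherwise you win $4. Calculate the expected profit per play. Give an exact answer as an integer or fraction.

22/3 dollars

E[payout] = (2/3)·4 + (1/3)·38 = 46/3
Expected profit = 46/3 − 8 = 22/3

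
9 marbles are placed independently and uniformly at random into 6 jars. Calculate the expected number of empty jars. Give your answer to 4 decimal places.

Let Xⱼ=1 if jar j is empty. P(Xⱼ=1) = ((6-1)/6)^9 = 1953125/10077696.
By linearity, E[#empty] = 6·1953125/10077696 = 1953125/1679616.
≈ 1.1628

1.1628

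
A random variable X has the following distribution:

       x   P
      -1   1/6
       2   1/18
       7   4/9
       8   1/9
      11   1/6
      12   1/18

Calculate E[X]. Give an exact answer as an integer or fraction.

E[X] = (1/6)·(-1) + (1/18)·2 + (4/9)·7 + (1/9)·8 + (1/6)·11 + (1/18)·12
     = 58/9

58/9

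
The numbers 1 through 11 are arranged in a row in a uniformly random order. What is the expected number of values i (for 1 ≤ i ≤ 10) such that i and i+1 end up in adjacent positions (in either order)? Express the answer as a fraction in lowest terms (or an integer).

For each i ∈ {1,…,10}, let Xᵢ = 1 if i and i+1 are adjacent. P(Xᵢ=1) = 2·(11−1)!/11! = 2/11.
By linearity, E[ΣXᵢ] = (10)·(2/11) = 20/11.

20/11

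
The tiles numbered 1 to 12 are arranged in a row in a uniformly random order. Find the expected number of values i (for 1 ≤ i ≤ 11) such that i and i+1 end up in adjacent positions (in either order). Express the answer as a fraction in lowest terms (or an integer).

11/6

For each i ∈ {1,…,11}, let Xᵢ = 1 if i and i+1 are adjacent. P(Xᵢ=1) = 2·(12−1)!/12! = 2/12.
By linearity, E[ΣXᵢ] = (11)·(2/12) = 11/6.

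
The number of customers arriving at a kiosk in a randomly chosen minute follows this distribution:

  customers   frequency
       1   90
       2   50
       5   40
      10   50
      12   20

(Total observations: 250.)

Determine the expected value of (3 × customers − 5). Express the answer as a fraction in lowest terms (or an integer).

214/25

Total = 250, so P(customers=1) = 90/250, etc.
E[3x-5] = (9/25)·(-2) + (1/5)·1 + (4/25)·10 + (1/5)·25 + (2/25)·31
     = 214/25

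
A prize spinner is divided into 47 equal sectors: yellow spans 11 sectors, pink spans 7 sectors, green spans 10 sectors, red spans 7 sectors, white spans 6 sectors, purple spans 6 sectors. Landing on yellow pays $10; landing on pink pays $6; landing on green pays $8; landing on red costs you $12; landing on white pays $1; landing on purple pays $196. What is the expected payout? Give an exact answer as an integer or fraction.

1330/47 dollars

E[payout] = (11/47)·10 + (7/47)·6 + (10/47)·8 + (7/47)·(-12) + (6/47)·1 + (6/47)·196 = 1330/47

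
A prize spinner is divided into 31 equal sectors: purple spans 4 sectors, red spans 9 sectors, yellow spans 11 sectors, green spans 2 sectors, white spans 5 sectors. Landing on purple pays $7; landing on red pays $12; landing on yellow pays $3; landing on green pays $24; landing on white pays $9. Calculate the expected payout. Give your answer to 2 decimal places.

E[payout] = (4/31)·7 + (9/31)·12 + (11/31)·3 + (2/31)·24 + (5/31)·9 = 262/31
≈ $8.45

$8.45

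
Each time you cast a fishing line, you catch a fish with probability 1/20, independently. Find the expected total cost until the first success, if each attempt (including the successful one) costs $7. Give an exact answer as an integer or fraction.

$140

E[#attempts] = 1/p = 20; E[cost] = 7·20 = 140.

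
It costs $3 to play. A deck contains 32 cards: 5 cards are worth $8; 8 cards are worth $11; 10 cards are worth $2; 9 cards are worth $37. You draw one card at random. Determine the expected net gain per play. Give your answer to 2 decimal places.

$12.03

E[payout] = (5/32)·8 + (8/32)·11 + (10/32)·2 + (9/32)·37 = 481/32
Expected profit = 481/32 − 3 = 385/32 ≈ $12.03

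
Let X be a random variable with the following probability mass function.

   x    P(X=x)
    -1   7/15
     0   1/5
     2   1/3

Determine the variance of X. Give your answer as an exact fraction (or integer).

E[X] = (7/15)·(-1) + (1/5)·0 + (1/3)·2 = 1/5
E[X²] = (7/15)·1 + (1/5)·0 + (1/3)·4 = 9/5
Var(X) = 9/5 − (1/5)² = 44/25

44/25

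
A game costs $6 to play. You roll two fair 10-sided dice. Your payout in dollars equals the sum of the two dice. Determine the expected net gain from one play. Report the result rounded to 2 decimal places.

$5.00

Distribution of the sum of the two dice: 2 w.p. 1/100, 3 w.p. 1/50, 4 w.p. 3/100, 5 w.p. 1/25, 6 w.p. 1/20, 7 w.p. 3/50, …
E[payout] = (1/100)·2 + (1/50)·3 + (3/100)·4 + (1/25)·5 + (1/20)·6 + (3/50)·7 + (7/100)·8 + (2/25)·9 + (9/100)·10 + (1/10)·11 + (9/100)·12 + (2/25)·13 + (7/100)·14 + (3/50)·15 + (1/20)·16 + (1/25)·17 + (3/100)·18 + (1/50)·19 + (1/100)·20 = 11
Expected profit = 11 − 6 = 5 ≈ $5.00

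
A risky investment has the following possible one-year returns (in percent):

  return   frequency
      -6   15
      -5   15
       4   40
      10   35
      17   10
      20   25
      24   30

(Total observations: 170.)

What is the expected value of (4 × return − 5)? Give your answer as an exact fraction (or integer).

609/17

Total = 170, so P(return=-6) = 15/170, etc.
E[4x-5] = (3/34)·(-29) + (3/34)·(-25) + (4/17)·11 + (7/34)·35 + (1/17)·63 + (5/34)·75 + (3/17)·91
     = 609/17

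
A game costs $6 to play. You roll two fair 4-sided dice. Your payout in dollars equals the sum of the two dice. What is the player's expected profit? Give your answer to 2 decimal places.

Distribution of the sum of the two dice: 2 w.p. 1/16, 3 w.p. 1/8, 4 w.p. 3/16, 5 w.p. 1/4, 6 w.p. 3/16, 7 w.p. 1/8, …
E[payout] = (1/16)·2 + (1/8)·3 + (3/16)·4 + (1/4)·5 + (3/16)·6 + (1/8)·7 + (1/16)·8 = 5
Expected profit = 5 − 6 = -1 ≈ -$1.00

-$1.00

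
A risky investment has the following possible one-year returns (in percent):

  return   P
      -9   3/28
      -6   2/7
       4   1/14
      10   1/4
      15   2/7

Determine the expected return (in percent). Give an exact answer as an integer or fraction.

123/28

E[X] = (3/28)·(-9) + (2/7)·(-6) + (1/14)·4 + (1/4)·10 + (2/7)·15
     = 123/28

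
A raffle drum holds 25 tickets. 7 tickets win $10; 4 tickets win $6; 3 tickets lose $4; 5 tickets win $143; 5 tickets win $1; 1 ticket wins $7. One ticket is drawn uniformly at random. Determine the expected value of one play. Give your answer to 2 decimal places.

E[payout] = (7/25)·10 + (4/25)·6 + (3/25)·(-4) + (5/25)·143 + (5/25)·1 + (1/25)·7 = 809/25
≈ $32.36

$32.36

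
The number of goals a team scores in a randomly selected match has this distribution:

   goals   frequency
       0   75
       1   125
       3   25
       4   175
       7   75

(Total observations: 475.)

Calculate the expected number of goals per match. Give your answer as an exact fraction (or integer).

Total = 475, so P(goals=0) = 75/475, etc.
E[X] = (3/19)·0 + (5/19)·1 + (1/19)·3 + (7/19)·4 + (3/19)·7
     = 3

3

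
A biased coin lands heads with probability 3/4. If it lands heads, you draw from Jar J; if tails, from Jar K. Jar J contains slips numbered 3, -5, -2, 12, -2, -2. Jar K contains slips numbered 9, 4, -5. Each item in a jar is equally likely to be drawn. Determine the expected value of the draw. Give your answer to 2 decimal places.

E[X | Jar J] = (3 − 5 − 2 + 12 − 2 − 2)/6 = 2/3
E[X | Jar K] = (9 + 4 − 5)/3 = 8/3
E[X] = (3/4)·2/3 + (1/4)·8/3 = 7/6 ≈ 1.17

1.17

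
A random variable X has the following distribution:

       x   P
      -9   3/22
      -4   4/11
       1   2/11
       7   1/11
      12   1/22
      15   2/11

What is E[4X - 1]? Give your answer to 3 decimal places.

4.636

E[4x-1] = (3/22)·(-37) + (4/11)·(-17) + (2/11)·3 + (1/11)·27 + (1/22)·47 + (2/11)·59
     = 51/11 ≈ 4.636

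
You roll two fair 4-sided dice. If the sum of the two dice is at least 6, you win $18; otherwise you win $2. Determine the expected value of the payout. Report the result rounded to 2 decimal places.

E[payout] = (5/8)·2 + (3/8)·18 = 8
≈ $8.00

$8.00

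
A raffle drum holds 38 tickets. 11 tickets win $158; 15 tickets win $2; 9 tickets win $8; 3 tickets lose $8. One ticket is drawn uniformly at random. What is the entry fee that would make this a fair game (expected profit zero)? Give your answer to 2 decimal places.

$47.79

E[payout] = (11/38)·158 + (15/38)·2 + (9/38)·8 + (3/38)·(-8) = 908/19
Fair fee = E[payout] = 908/19 ≈ $47.79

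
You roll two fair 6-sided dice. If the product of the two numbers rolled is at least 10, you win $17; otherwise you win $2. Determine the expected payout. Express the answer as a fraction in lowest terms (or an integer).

119/12 dollars

E[payout] = (17/36)·2 + (19/36)·17 = 119/12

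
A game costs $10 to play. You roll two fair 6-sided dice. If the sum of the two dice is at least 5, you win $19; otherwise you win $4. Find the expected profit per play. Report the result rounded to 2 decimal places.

$6.50

E[payout] = (1/6)·4 + (5/6)·19 = 33/2
Expected profit = 33/2 − 10 = 13/2 ≈ $6.50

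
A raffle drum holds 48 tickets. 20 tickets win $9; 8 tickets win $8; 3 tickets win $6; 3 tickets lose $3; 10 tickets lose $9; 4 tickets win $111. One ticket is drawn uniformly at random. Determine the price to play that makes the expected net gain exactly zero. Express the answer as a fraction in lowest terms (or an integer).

607/48 dollars

E[payout] = (20/48)·9 + (8/48)·8 + (3/48)·6 + (3/48)·(-3) + (10/48)·(-9) + (4/48)·111 = 607/48
Fair fee = E[payout] = 607/48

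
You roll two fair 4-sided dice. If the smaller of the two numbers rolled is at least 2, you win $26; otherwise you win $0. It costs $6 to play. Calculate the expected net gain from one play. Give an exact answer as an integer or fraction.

E[payout] = (7/16)·0 + (9/16)·26 = 117/8
Expected profit = 117/8 − 6 = 69/8

69/8 dollars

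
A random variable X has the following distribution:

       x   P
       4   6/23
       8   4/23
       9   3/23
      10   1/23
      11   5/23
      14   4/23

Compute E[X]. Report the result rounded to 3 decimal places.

E[X] = (6/23)·4 + (4/23)·8 + (3/23)·9 + (1/23)·10 + (5/23)·11 + (4/23)·14
     = 204/23 ≈ 8.870

8.870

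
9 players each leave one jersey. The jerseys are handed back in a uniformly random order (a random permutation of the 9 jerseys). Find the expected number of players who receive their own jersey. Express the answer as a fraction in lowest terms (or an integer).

1

Let Xᵢ = 1 if person i gets their own jersey. For each i, P(Xᵢ=1) = 1/9.
By linearity of expectation, E[X₁+…+X_9] = 9·(1/9) = 1.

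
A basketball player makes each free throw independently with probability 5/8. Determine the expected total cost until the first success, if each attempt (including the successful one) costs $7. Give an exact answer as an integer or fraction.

56/5 dollars

E[#attempts] = 1/p = 8/5; E[cost] = 7·8/5 = 56/5.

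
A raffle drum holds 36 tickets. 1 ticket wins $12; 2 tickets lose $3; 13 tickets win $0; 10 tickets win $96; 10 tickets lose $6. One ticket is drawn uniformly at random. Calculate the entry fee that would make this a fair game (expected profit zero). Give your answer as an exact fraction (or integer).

151/6 dollars

E[payout] = (1/36)·12 + (2/36)·(-3) + (13/36)·0 + (10/36)·96 + (10/36)·(-6) = 151/6
Fair fee = E[payout] = 151/6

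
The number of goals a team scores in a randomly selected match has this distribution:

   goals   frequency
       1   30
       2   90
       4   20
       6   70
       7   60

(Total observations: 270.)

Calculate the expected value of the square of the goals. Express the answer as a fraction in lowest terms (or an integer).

617/27

Total = 270, so P(goals=1) = 30/270, etc.
E[X²] = (1/9)·1 + (1/3)·4 + (2/27)·16 + (7/27)·36 + (2/9)·49
     = 617/27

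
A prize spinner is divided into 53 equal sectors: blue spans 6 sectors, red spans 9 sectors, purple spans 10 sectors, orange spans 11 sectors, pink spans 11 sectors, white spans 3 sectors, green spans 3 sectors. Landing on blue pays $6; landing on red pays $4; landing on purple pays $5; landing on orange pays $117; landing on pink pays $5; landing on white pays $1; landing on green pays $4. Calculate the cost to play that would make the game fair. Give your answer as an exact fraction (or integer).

1479/53 dollars

E[payout] = (6/53)·6 + (9/53)·4 + (10/53)·5 + (11/53)·117 + (11/53)·5 + (3/53)·1 + (3/53)·4 = 1479/53
Fair fee = E[payout] = 1479/53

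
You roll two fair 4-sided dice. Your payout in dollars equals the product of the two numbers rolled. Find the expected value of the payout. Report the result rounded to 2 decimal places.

$6.25

Distribution of the product of the two numbers rolled: 1 w.p. 1/16, 2 w.p. 1/8, 3 w.p. 1/8, 4 w.p. 3/16, 6 w.p. 1/8, 8 w.p. 1/8, …
E[payout] = (1/16)·1 + (1/8)·2 + (1/8)·3 + (3/16)·4 + (1/8)·6 + (1/8)·8 + (1/16)·9 + (1/8)·12 + (1/16)·16 = 25/4
≈ $6.25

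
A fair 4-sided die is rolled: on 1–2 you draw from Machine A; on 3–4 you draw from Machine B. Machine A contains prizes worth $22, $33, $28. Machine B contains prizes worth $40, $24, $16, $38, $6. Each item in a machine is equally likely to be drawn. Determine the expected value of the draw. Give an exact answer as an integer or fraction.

787/30 dollars

E[X | Machine A] = (22 + 33 + 28)/3 = 83/3
E[X | Machine B] = (40 + 24 + 16 + 38 + 6)/5 = 124/5
E[X] = (1/2)·83/3 + (1/2)·124/5 = 787/30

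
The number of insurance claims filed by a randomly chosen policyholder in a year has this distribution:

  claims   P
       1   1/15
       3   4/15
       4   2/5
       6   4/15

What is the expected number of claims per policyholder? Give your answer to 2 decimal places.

E[X] = (1/15)·1 + (4/15)·3 + (2/5)·4 + (4/15)·6
     = 61/15 ≈ 4.07

4.07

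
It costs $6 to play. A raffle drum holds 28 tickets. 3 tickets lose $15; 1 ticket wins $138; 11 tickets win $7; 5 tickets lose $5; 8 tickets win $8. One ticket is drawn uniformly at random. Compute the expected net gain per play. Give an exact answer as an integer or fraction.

E[payout] = (3/28)·(-15) + (1/28)·138 + (11/28)·7 + (5/28)·(-5) + (8/28)·8 = 209/28
Expected profit = 209/28 − 6 = 41/28

41/28 dollars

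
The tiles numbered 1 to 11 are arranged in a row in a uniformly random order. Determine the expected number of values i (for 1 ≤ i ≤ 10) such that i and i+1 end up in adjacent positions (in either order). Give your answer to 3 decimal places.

1.818

For each i ∈ {1,…,10}, let Xᵢ = 1 if i and i+1 are adjacent. P(Xᵢ=1) = 2·(11−1)!/11! = 2/11.
By linearity, E[ΣXᵢ] = (10)·(2/11) = 20/11.
≈ 1.818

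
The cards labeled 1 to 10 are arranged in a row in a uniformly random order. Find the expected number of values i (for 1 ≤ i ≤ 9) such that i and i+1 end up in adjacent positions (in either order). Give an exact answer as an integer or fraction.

9/5

For each i ∈ {1,…,9}, let Xᵢ = 1 if i and i+1 are adjacent. P(Xᵢ=1) = 2·(10−1)!/10! = 2/10.
By linearity, E[ΣXᵢ] = (9)·(2/10) = 9/5.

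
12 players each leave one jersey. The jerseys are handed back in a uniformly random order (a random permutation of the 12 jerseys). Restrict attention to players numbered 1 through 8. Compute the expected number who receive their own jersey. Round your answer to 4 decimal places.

0.6667

Let Xᵢ = 1 if person i gets their own jersey. For each i, P(Xᵢ=1) = 1/12.
By linearity of expectation, E[X₁+…+X_8] = 8·(1/12) = 2/3.
≈ 0.6667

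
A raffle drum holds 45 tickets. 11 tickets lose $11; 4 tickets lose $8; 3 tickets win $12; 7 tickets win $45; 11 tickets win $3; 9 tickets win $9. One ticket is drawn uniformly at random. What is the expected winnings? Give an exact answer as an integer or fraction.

E[payout] = (11/45)·(-11) + (4/45)·(-8) + (3/45)·12 + (7/45)·45 + (11/45)·3 + (9/45)·9 = 104/15

104/15 dollars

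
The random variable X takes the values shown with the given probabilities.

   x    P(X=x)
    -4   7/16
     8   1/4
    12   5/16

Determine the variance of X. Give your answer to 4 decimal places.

E[X] = (7/16)·(-4) + (1/4)·8 + (5/16)·12 = 4
E[X²] = (7/16)·16 + (1/4)·64 + (5/16)·144 = 68
Var(X) = 68 − (4)² = 52 ≈ 52.0000

52.0000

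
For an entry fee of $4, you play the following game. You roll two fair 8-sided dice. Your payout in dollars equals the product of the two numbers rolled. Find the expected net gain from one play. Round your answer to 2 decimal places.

$16.25

Distribution of the product of the two numbers rolled: 1 w.p. 1/64, 2 w.p. 1/32, 3 w.p. 1/32, 4 w.p. 3/64, 5 w.p. 1/32, 6 w.p. 1/16, …
E[payout] = (1/64)·1 + (1/32)·2 + (1/32)·3 + (3/64)·4 + (1/32)·5 + (1/16)·6 + (1/32)·7 + (1/16)·8 + (1/64)·9 + (1/32)·10 + (1/16)·12 + (1/32)·14 + (1/32)·15 + (3/64)·16 + (1/32)·18 + (1/32)·20 + (1/32)·21 + (1/16)·24 + (1/64)·25 + (1/32)·28 + (1/32)·30 + (1/32)·32 + (1/32)·35 + (1/64)·36 + (1/32)·40 + (1/32)·42 + (1/32)·48 + (1/64)·49 + (1/32)·56 + (1/64)·64 = 81/4
Expected profit = 81/4 − 4 = 65/4 ≈ $16.25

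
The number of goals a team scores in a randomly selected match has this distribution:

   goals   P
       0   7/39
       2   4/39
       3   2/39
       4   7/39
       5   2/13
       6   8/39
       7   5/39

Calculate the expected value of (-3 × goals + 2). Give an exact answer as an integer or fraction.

E[-3x+2] = (7/39)·2 + (4/39)·(-4) + (2/39)·(-7) + (7/39)·(-10) + (2/13)·(-13) + (8/39)·(-16) + (5/39)·(-19)
     = -129/13

-129/13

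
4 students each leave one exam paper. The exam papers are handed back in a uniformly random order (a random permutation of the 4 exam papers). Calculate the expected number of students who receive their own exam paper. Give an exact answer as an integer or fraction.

1

Let Xᵢ = 1 if person i gets their own exam paper. For each i, P(Xᵢ=1) = 1/4.
By linearity of expectation, E[X₁+…+X_4] = 4·(1/4) = 1.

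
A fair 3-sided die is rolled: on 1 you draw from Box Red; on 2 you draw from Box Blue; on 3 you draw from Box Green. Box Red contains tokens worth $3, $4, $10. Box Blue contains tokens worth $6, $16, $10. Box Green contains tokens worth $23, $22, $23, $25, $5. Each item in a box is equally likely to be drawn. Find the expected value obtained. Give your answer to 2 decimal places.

E[X | Box Red] = (3 + 4 + 10)/3 = 17/3
E[X | Box Blue] = (6 + 16 + 10)/3 = 32/3
E[X | Box Green] = (23 + 22 + 23 + 25 + 5)/5 = 98/5
E[X] = (1/3)·17/3 + (1/3)·32/3 + (1/3)·98/5 = 539/45 ≈ 11.98

$11.98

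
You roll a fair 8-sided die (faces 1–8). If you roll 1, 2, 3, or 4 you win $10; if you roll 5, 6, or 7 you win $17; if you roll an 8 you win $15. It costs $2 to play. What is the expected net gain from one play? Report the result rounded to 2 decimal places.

E[payout] = (1/2)·10 + (1/8)·15 + (3/8)·17 = 53/4
Expected profit = 53/4 − 2 = 45/4 ≈ $11.25

$11.25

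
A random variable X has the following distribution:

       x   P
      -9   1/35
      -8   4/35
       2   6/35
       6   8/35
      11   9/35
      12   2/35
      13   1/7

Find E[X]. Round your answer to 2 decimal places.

5.91

E[X] = (1/35)·(-9) + (4/35)·(-8) + (6/35)·2 + (8/35)·6 + (9/35)·11 + (2/35)·12 + (1/7)·13
     = 207/35 ≈ 5.91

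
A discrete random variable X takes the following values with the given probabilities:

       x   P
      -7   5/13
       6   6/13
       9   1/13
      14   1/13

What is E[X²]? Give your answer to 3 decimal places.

56.769

E[X²] = (5/13)·49 + (6/13)·36 + (1/13)·81 + (1/13)·196
     = 738/13 ≈ 56.769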